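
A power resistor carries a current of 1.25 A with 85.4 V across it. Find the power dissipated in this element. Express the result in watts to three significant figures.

107 W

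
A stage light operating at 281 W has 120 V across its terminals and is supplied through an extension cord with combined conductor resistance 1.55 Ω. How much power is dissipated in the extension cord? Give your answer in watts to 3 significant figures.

Line loss is just I²R for the cable — we know both I and R_line directly.
I = P / V = 281 / 120 = 2.342 A through the extension cord.
P_line = I² R_line = (2.342)² × 1.55 = 8.499 W

8.50 W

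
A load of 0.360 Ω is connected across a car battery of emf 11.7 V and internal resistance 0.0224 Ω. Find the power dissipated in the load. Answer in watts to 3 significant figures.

Find the circuit current first, then P = I²R for the load (series elements share I).
I = ε / (r + R) = 11.7 / (0.0224 + 0.360) = 30.60 A
P_load = I² R = (30.60)² × 0.360 = 337.0 W

337 W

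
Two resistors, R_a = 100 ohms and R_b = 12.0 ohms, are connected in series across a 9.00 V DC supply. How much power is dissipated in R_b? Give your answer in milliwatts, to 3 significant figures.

In a series string the same current flows through every resistor — find that current, then P = I²R for the one we want.
R_total = 100 + 12.0 = 112.0 Ω
I = V / R_total = 9.00 / 112.0 = 0.08036 A
P_R_b = I² × R_b = (0.08036)² × 12.0 = 0.07749 W

77.5 mW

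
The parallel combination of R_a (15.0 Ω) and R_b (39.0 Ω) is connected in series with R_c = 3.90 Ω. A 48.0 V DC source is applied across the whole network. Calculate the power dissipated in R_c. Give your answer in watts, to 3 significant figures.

41.4 W

Collapse the R_a‖R_b pair into one equivalent R_p; then R_p and R_c form a series string.
R_p = (15.0×39.0)/(15.0+39.0) = 10.83 Ω
R_total = R_p + 3.90 = 10.83 + 3.90 = 14.73 Ω
I = V / R_total = 48.0 / 14.73 = 3.258 A
R_c carries the full series current, so P = I²R.
P_R_c = (3.258)² × 3.90 = 41.39 W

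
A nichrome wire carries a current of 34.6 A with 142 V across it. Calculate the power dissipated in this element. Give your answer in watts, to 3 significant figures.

Both the voltage across and the current through the element are known, so P = V I applies directly.
P = 142 V × 34.60 A = 4913 W

4910 W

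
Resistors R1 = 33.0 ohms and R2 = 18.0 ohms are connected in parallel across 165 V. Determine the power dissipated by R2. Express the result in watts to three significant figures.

1510 W

Each parallel branch sees the full supply voltage, so P = V²/R applies directly to the target branch.
P_R2 = V² / R2 = (165)² / 18.0 Ω = 1512 W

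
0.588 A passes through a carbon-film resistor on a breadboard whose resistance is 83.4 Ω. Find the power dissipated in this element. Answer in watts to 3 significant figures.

The current through and the resistance of the element are both given; use P = I²R.
P = (0.5880 A)² × 83.4 Ω = 28.84 W

28.8 W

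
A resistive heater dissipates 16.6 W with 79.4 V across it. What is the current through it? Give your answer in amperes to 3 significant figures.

From P = V I = I²R = V²/R, with the two given quantities we get I = P / V.
I = 16.6 / 79.4 = 0.2091 A

0.209 A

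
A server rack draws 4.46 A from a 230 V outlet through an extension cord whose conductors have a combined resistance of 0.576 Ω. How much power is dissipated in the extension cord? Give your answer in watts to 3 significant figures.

11.5 W

The extension cord and load are in series, so the same current flows in both; the loss is I²R_line.
The extension cord carries the full 4.46 A.
P_line = I² R_line = (4.460)² × 0.576 = 11.46 W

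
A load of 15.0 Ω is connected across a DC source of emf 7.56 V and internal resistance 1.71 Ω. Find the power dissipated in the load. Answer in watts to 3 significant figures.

With r and R in series, I = ε/(r+R); the load dissipates I²R.
I = ε / (r + R) = 7.56 / (1.71 + 15.0) = 0.4524 A
P_load = I² R = (0.4524)² × 15.0 = 3.070 W

3.07 W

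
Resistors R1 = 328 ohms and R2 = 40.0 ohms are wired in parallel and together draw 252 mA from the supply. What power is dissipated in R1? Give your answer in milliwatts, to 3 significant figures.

246 mW

The branches share the same voltage, but only the total current is given — find V from the equivalent resistance first.
1/R_eq = 1/328 + 1/40.0 ⇒ R_eq = 35.65 Ω
V = I_total × R_eq = 0.2520 × 35.65 = 8.984 V
P_R1 = V² / R1 = (8.984)² / 328 = 0.2461 W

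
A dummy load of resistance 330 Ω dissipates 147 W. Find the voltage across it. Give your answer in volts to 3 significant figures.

Inverting the appropriate power form: V = √(P R).
V = √(147 × 330) = 220.2 V

220 V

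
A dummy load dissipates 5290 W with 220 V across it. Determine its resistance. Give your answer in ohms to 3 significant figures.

9.15 Ω

Rearranging the power relation for the two known quantities gives R = V² / P.
R = (220)² / 5290 = 9.149 Ω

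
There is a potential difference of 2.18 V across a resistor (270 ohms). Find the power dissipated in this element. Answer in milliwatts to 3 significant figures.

We know the drop across the element and its resistance — P = V²/R, one step.
P = (2.18 V)² / 270 Ω = 0.01760 W

17.6 mW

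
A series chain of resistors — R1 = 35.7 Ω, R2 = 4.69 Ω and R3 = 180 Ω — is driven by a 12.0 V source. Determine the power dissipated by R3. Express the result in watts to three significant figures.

0.534 W

Series elements share the same current, so find I first, then use P = I²R.
R_total = 35.7 + 4.69 + 180 = 220.4 Ω
I = V / R_total = 12.0 / 220.4 = 0.05445 A
P_R3 = I² × R3 = (0.05445)² × 180 = 0.5336 W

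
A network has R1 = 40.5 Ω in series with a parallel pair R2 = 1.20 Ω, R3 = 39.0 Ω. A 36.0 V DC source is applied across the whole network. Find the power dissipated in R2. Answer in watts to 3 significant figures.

0.843 W

Collapse R2‖R3 to a single equivalent, reducing the network to two series elements.
R_p = (1.20×39.0)/(1.20+39.0) = 1.164 Ω
R_total = 40.5 + 1.164 = 41.66 Ω
I = V / R_total = 36.0 / 41.66 = 0.8641 A
Voltage across the parallel pair: V_p = I × R_p = 0.8641 × 1.164 = 1.006 V
With V_p across R2, its power is V_p²/R2.
P_R2 = (1.006)² / 1.20 = 0.8432 W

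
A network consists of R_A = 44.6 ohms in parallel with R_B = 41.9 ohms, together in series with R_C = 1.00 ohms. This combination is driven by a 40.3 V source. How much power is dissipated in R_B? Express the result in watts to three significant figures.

35.4 W

First find R_p for the parallel pair, then treat R_p + R_C as a series loop.
R_p = (44.6×41.9)/(44.6+41.9) = 21.60 Ω
R_total = R_p + 1.00 = 21.60 + 1.00 = 22.60 Ω
I = V / R_total = 40.3 / 22.60 = 1.783 A
Voltage across the parallel pair: V_p = I × R_p = 1.783 × 21.60 = 38.52 V
R_B sits across V_p; its power is V_p²/R.
P_R_B = (38.52)² / 41.9 = 35.41 W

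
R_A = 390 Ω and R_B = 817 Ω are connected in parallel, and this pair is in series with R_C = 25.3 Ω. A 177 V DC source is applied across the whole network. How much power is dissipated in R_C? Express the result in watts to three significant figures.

9.47 W

Collapse the R_A‖R_B pair into one equivalent R_p; then R_p and R_C form a series string.
R_p = (390×817)/(390+817) = 264.0 Ω
R_total = R_p + 25.3 = 264.0 + 25.3 = 289.3 Ω
I = V / R_total = 177 / 289.3 = 0.6119 A
R_C is the series element, so its power is I²R.
P_R_C = (0.6119)² × 25.3 = 9.471 W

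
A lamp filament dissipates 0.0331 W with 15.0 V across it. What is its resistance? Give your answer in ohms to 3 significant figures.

6800 Ω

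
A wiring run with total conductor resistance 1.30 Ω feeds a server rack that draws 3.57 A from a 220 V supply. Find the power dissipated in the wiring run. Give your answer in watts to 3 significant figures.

Only the current and the line resistance are needed for the I²R loss.
The wiring run carries the full 3.57 A.
P_line = I² R_line = (3.570)² × 1.30 = 16.57 W

16.6 W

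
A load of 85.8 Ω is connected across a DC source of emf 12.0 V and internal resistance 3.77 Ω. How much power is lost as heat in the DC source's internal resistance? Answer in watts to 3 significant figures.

r is in series with the load, so it carries the full circuit current — the loss in it is I²r.
I = ε / (r + R) = 12.0 / (3.77 + 85.8) = 0.1340 A
P_int = I² r = (0.1340)² × 3.77 = 0.06767 W

0.0677 W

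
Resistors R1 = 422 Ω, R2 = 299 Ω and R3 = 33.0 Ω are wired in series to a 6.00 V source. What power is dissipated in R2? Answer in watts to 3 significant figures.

Series elements share the same current, so find I first, then use P = I²R.
R_total = 422 + 299 + 33.0 = 754.0 Ω
I = V / R_total = 6.00 / 754.0 = 0.007958 A
P_R2 = I² × R2 = (0.007958)² × 299 = 0.01893 W

0.0189 W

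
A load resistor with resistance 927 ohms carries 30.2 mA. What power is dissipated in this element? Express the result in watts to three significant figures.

0.845 W

Knowing I and R, the power is just I²R — no need to find V first.
P = (0.03020 A)² × 927 Ω = 0.8455 W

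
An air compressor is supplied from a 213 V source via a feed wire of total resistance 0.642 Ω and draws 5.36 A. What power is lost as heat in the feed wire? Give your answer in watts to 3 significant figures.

18.4 W

The feed wire and load are in series, so the same current flows in both; the loss is I²R_line.
The feed wire carries the full 5.36 A.
P_line = I² R_line = (5.360)² × 0.642 = 18.44 W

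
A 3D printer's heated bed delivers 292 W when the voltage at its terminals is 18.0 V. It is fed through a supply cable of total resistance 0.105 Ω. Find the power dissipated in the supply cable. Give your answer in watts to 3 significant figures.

Line loss is just I²R for the cable — we know both I and R_line directly.
I = P / V = 292 / 18.0 = 16.22 A through the supply cable.
P_line = I² R_line = (16.22)² × 0.105 = 27.63 W

27.6 W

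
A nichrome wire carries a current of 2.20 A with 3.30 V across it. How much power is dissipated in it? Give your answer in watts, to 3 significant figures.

7.26 W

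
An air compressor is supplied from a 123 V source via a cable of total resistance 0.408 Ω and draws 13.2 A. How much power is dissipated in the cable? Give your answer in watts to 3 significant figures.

Only the current and the line resistance are needed for the I²R loss.
The cable carries the full 13.2 A.
P_line = I² R_line = (13.20)² × 0.408 = 71.09 W

71.1 W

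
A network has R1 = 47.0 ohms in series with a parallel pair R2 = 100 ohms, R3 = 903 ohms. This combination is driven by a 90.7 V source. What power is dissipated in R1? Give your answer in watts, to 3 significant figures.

Replace R2 and R3 with their parallel equivalent so the circuit becomes R1 in series with R_p.
R_p = (100×903)/(100+903) = 90.03 Ω
R_total = 47.0 + 90.03 = 137.0 Ω
I = V / R_total = 90.7 / 137.0 = 0.6619 A
All the current flows through R1; use P = I²R.
P_R1 = (0.6619)² × 47.0 = 20.59 W

20.6 W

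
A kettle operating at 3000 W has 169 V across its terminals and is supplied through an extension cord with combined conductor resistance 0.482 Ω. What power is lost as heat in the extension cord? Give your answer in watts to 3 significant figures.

The extension cord is a series resistance carrying the load current; its dissipation is I²R_line.
I = P / V = 3000 / 169 = 17.75 A through the extension cord.
P_line = I² R_line = (17.75)² × 0.482 = 151.9 W

152 W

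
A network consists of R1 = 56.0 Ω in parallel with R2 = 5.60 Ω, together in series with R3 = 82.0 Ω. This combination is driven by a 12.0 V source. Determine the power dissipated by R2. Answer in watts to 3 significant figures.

0.0879 W

Reduce the parallel combination to a single R_p; the circuit then becomes R_p in series with the remaining resistor.
R_p = (56.0×5.60)/(56.0+5.60) = 5.091 Ω
R_total = R_p + 82.0 = 5.091 + 82.0 = 87.09 Ω
I = V / R_total = 12.0 / 87.09 = 0.1378 A
Voltage across the parallel pair: V_p = I × R_p = 0.1378 × 5.091 = 0.7015 V
Use P = V²/R for R2 with V = V_p.
P_R2 = (0.7015)² / 5.60 = 0.08787 W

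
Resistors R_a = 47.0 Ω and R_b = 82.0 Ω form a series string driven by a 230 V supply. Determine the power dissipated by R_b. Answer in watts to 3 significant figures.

261 W

The current is common to all series resistors; compute it, then apply P = I²R for the target.
R_total = 47.0 + 82.0 = 129.0 Ω
I = V / R_total = 230 / 129.0 = 1.783 A
P_R_b = I² × R_b = (1.783)² × 82.0 = 260.7 W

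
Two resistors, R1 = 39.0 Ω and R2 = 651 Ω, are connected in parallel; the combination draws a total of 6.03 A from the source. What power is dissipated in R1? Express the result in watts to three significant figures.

We need the common branch voltage; get it from I_total × R_eq, then P = V²/R for the branch.
1/R_eq = 1/39.0 + 1/651 ⇒ R_eq = 36.80 Ω
V = I_total × R_eq = 6.030 × 36.80 = 221.9 V
P_R1 = V² / R1 = (221.9)² / 39.0 = 1262 W

1260 W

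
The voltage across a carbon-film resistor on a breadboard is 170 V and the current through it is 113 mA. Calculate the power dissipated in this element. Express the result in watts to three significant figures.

19.2 W

Since both terminal voltage and current are stated, P = V I gives the power in one step.
P = 170 V × 0.1130 A = 19.21 W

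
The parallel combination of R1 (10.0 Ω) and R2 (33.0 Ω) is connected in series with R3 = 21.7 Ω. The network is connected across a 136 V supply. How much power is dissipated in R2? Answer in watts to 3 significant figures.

38.3 W

First find R_p for the parallel pair, then treat R_p + R3 as a series loop.
R_p = (10.0×33.0)/(10.0+33.0) = 7.674 Ω
R_total = R_p + 21.7 = 7.674 + 21.7 = 29.37 Ω
I = V / R_total = 136 / 29.37 = 4.630 A
Voltage across the parallel pair: V_p = I × R_p = 4.630 × 7.674 = 35.53 V
Use P = V²/R for R2 with V = V_p.
P_R2 = (35.53)² / 33.0 = 38.26 W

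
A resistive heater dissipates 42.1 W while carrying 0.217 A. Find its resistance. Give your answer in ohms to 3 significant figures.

894 Ω

Inverting the appropriate power form: R = P / I².
R = 42.1 / (0.2170)² = 894.1 Ω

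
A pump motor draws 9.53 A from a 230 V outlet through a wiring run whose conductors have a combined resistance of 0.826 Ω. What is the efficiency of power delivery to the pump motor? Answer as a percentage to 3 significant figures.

The wiring run carries the full 9.53 A.
P_line = I² R_line = (9.530)² × 0.826 = 75.02 W
P_source = V I = 230 × 9.530 = 2192 W; P_load = 2117 W
η = P_load / P_source = 2117 / 2192 = 0.9658

96.6 %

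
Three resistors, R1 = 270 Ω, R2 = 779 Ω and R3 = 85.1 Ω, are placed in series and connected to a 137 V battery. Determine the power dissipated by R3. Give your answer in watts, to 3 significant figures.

1.24 W

The current is common to all series resistors; compute it, then apply P = I²R for the target.
R_total = 270 + 779 + 85.1 = 1134 Ω
I = V / R_total = 137 / 1134 = 0.1208 A
P_R3 = I² × R3 = (0.1208)² × 85.1 = 1.242 W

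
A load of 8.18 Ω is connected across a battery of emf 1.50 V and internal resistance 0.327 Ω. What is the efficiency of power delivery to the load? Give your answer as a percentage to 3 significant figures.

96.2 %

η = P_load/(P_load+P_int) = I²R/(I²R+I²r) = R/(R+r) — the I² cancels for series elements.
η = R / (R + r) = 8.18 / (8.18 + 0.327) = 0.9616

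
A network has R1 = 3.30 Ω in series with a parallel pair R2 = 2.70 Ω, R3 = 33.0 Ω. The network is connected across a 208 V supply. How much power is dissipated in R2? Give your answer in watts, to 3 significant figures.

2970 W

Replace R2 and R3 with their parallel equivalent so the circuit becomes R1 in series with R_p.
R_p = (2.70×33.0)/(2.70+33.0) = 2.496 Ω
R_total = 3.30 + 2.496 = 5.796 Ω
I = V / R_total = 208 / 5.796 = 35.89 A
Voltage across the parallel pair: V_p = I × R_p = 35.89 × 2.496 = 89.57 V
With V_p across R2, its power is V_p²/R2.
P_R2 = (89.57)² / 2.70 = 2971 W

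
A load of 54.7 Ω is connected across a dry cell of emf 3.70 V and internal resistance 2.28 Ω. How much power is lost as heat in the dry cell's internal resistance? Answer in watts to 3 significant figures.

0.00961 W

The internal resistance carries the same current as the load; P_int = I²r.
I = ε / (r + R) = 3.70 / (2.28 + 54.7) = 0.06494 A
P_int = I² r = (0.06494)² × 2.28 = 0.009614 W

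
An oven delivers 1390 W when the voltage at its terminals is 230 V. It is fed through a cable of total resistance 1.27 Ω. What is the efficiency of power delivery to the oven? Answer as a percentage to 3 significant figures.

96.8 %

I = P / V = 1390 / 230 = 6.043 A through the cable.
P_line = I² R_line = (6.043)² × 1.27 = 46.39 W
P_source = P_load + P_line = 1390 + 46.39 = 1436 W
η = P_load / P_source = 1390 / 1436 = 0.9677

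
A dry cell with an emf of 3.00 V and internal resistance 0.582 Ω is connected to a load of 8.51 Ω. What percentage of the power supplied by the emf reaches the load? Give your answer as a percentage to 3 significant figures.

93.6 %

η = P_load/(P_load+P_int) = I²R/(I²R+I²r) = R/(R+r) — the I² cancels for series elements.
η = R / (R + r) = 8.51 / (8.51 + 0.582) = 0.9360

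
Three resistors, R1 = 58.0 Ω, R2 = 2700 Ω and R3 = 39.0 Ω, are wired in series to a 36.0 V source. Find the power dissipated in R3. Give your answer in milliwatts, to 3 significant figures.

6.46 mW

Since the resistors are in series they all carry the loop current I = V/R_total; the power in any one is I²R.
R_total = 58.0 + 2700 + 39.0 = 2797 Ω
I = V / R_total = 36.0 / 2797 = 0.01287 A
P_R3 = I² × R3 = (0.01287)² × 39.0 = 0.006461 W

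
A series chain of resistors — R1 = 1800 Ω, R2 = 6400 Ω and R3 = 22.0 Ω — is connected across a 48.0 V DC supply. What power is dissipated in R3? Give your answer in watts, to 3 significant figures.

0.000750 W

Every series element carries the same I. Get I from the total resistance, then P = I² × R3.
R_total = 1800 + 6400 + 22.0 = 8222 Ω
I = V / R_total = 48.0 / 8222 = 0.005838 A
P_R3 = I² × R3 = (0.005838)² × 22.0 = 0.0007498 W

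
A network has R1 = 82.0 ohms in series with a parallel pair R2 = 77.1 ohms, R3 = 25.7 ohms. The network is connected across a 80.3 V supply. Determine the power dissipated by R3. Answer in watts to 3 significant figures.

9.09 W

Collapse R2‖R3 to a single equivalent, reducing the network to two series elements.
R_p = (77.1×25.7)/(77.1+25.7) = 19.27 Ω
R_total = 82.0 + 19.27 = 101.3 Ω
I = V / R_total = 80.3 / 101.3 = 0.7929 A
Voltage across the parallel pair: V_p = I × R_p = 0.7929 × 19.27 = 15.28 V
R3 is across V_p, so use P = V²/R for that branch.
P_R3 = (15.28)² / 25.7 = 9.088 W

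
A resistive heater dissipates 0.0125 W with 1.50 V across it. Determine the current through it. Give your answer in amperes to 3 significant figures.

0.00833 A

The two known quantities fix the third via I = P / V.
I = 0.0125 / 1.50 = 0.008333 A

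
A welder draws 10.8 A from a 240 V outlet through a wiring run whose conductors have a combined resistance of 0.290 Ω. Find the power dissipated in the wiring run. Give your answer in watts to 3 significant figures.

Line loss is just I²R for the cable — we know both I and R_line directly.
The wiring run carries the full 10.8 A.
P_line = I² R_line = (10.80)² × 0.290 = 33.83 W

33.8 W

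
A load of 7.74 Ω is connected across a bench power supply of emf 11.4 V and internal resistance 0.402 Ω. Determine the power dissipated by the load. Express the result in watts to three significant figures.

15.2 W

The internal resistance and the load are in series, so the same I flows through both; get I from ε/(r+R), then I²R for the load.
I = ε / (r + R) = 11.4 / (0.402 + 7.74) = 1.400 A
P_load = I² R = (1.400)² × 7.74 = 15.17 W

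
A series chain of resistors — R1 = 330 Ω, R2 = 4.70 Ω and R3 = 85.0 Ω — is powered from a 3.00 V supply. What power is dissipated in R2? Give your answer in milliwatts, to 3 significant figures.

Every series element carries the same I. Get I from the total resistance, then P = I² × R2.
R_total = 330 + 4.70 + 85.0 = 419.7 Ω
I = V / R_total = 3.00 / 419.7 = 0.007148 A
P_R2 = I² × R2 = (0.007148)² × 4.70 = 0.0002401 W

0.240 mW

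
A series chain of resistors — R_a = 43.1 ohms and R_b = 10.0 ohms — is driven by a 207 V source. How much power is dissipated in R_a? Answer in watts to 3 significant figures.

Series elements share the same current, so find I first, then use P = I²R.
R_total = 43.1 + 10.0 = 53.10 Ω
I = V / R_total = 207 / 53.10 = 3.898 A
P_R_a = I² × R_a = (3.898)² × 43.1 = 655.0 W

655 W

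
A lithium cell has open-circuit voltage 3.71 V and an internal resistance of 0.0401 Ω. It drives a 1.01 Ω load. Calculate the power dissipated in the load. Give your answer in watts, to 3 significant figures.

The internal resistance and the load are in series, so the same I flows through both; get I from ε/(r+R), then I²R for the load.
I = ε / (r + R) = 3.71 / (0.0401 + 1.01) = 3.533 A
P_load = I² R = (3.533)² × 1.01 = 12.61 W

12.6 W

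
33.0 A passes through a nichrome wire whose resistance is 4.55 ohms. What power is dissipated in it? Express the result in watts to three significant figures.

4950 W

With I and R stated, P = I²R applies in one step.
P = (33.00 A)² × 4.55 Ω = 4955 W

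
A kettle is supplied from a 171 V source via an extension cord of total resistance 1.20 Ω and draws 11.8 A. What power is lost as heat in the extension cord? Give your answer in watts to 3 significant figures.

Only the current and the line resistance are needed for the I²R loss.
The extension cord carries the full 11.8 A.
P_line = I² R_line = (11.80)² × 1.20 = 167.1 W

167 W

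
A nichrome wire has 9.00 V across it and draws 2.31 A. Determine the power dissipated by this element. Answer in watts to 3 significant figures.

Both the voltage across and the current through the element are known, so P = V I applies directly.
P = 9.00 V × 2.310 A = 20.79 W

20.8 W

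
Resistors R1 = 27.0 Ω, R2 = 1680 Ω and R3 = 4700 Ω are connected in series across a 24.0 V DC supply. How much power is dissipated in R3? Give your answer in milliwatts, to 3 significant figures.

65.9 mW

Series elements share the same current, so find I first, then use P = I²R.
R_total = 27.0 + 1680 + 4700 = 6407 Ω
I = V / R_total = 24.0 / 6407 = 0.003746 A
P_R3 = I² × R3 = (0.003746)² × 4700 = 0.06595 W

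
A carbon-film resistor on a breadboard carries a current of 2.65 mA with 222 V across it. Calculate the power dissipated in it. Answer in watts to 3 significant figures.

0.588 W

V and I are known directly — P = V I, no intermediate step needed.
P = 222 V × 0.002650 A = 0.5883 W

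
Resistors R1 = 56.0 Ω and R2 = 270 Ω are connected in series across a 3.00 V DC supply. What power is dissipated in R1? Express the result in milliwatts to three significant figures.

Every series element carries the same I. Get I from the total resistance, then P = I² × R1.
R_total = 56.0 + 270 = 326.0 Ω
I = V / R_total = 3.00 / 326.0 = 0.009202 A
P_R1 = I² × R1 = (0.009202)² × 56.0 = 0.004742 W

4.74 mW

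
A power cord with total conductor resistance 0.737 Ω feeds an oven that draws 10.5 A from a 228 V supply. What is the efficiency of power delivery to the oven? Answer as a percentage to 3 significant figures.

96.6 %

The power cord carries the full 10.5 A.
P_line = I² R_line = (10.50)² × 0.737 = 81.25 W
P_source = V I = 228 × 10.50 = 2394 W; P_load = 2313 W
η = P_load / P_source = 2313 / 2394 = 0.9661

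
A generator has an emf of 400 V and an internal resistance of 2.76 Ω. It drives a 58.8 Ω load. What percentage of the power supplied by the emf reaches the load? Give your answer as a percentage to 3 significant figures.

95.5 %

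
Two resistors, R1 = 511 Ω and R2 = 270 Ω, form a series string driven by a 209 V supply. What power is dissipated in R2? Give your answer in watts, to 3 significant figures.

19.3 W

In a series string the same current flows through every resistor — find that current, then P = I²R for the one we want.
R_total = 511 + 270 = 781.0 Ω
I = V / R_total = 209 / 781.0 = 0.2676 A
P_R2 = I² × R2 = (0.2676)² × 270 = 19.34 W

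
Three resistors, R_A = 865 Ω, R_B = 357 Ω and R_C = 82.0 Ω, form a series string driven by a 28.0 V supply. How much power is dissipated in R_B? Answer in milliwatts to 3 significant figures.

165 mW

The current is common to all series resistors; compute it, then apply P = I²R for the target.
R_total = 865 + 357 + 82.0 = 1304 Ω
I = V / R_total = 28.0 / 1304 = 0.02147 A
P_R_B = I² × R_B = (0.02147)² × 357 = 0.1646 W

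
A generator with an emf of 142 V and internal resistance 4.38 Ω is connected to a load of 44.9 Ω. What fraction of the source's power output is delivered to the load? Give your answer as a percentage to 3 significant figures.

Efficiency is P_load / P_total. With a series r and R sharing the same I, P = I²R for each, so η = R/(R+r).
η = R / (R + r) = 44.9 / (44.9 + 4.38) = 0.9111

91.1 %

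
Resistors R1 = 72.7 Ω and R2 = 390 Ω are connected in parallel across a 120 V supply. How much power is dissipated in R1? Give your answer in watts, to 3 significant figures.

198 W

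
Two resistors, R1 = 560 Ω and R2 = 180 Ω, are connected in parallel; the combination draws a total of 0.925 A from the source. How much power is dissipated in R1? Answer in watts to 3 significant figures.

Parallel branches share V, not I — compute V via R_eq, then use V²/R for the target branch.
1/R_eq = 1/560 + 1/180 ⇒ R_eq = 136.2 Ω
V = I_total × R_eq = 0.9250 × 136.2 = 126.0 V
P_R1 = V² / R1 = (126.0)² / 560 = 28.35 W

28.4 W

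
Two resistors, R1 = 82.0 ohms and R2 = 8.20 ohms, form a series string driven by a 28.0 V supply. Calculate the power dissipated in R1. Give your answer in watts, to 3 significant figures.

The current is common to all series resistors; compute it, then apply P = I²R for the target.
R_total = 82.0 + 8.20 = 90.20 Ω
I = V / R_total = 28.0 / 90.20 = 0.3104 A
P_R1 = I² × R1 = (0.3104)² × 82.0 = 7.902 W

7.90 W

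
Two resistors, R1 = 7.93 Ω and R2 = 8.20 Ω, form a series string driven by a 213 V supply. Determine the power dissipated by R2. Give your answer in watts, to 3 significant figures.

1430 W

The current is common to all series resistors; compute it, then apply P = I²R for the target.
R_total = 7.93 + 8.20 = 16.13 Ω
I = V / R_total = 213 / 16.13 = 13.21 A
P_R2 = I² × R2 = (13.21)² × 8.20 = 1430 W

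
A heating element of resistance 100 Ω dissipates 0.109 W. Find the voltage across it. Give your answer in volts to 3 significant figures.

The two known quantities fix the third via V = √(P R).
V = √(0.109 × 100) = 3.302 V

3.30 V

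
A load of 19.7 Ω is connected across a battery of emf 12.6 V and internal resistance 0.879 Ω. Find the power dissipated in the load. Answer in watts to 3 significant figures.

The internal resistance and the load are in series, so the same I flows through both; get I from ε/(r+R), then I²R for the load.
I = ε / (r + R) = 12.6 / (0.879 + 19.7) = 0.6123 A
P_load = I² R = (0.6123)² × 19.7 = 7.385 W

7.39 W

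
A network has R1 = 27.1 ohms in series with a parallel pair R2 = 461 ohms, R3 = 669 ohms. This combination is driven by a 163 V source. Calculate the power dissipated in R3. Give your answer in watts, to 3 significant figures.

32.9 W

Reduce the parallel pair to R_p first; the network is then a simple series string.
R_p = (461×669)/(461+669) = 272.9 Ω
R_total = 27.1 + 272.9 = 300.0 Ω
I = V / R_total = 163 / 300.0 = 0.5433 A
Voltage across the parallel pair: V_p = I × R_p = 0.5433 × 272.9 = 148.3 V
R3 is across V_p, so use P = V²/R for that branch.
P_R3 = (148.3)² / 669 = 32.86 W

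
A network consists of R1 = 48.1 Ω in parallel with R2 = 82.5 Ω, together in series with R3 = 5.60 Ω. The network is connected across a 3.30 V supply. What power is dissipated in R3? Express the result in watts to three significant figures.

Combine R1 and R2 into their parallel equivalent first, reducing the network to two series resistors.
R_p = (48.1×82.5)/(48.1+82.5) = 30.38 Ω
R_total = R_p + 5.60 = 30.38 + 5.60 = 35.98 Ω
I = V / R_total = 3.30 / 35.98 = 0.09171 A
R3 is the series element, so its power is I²R.
P_R3 = (0.09171)² × 5.60 = 0.04710 W

0.0471 W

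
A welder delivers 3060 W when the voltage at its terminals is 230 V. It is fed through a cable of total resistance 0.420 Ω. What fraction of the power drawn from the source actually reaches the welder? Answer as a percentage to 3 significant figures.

I = P / V = 3060 / 230 = 13.30 A through the cable.
P_line = I² R_line = (13.30)² × 0.420 = 74.34 W
P_source = P_load + P_line = 3060 + 74.34 = 3134 W
η = P_load / P_source = 3060 / 3134 = 0.9763

97.6 %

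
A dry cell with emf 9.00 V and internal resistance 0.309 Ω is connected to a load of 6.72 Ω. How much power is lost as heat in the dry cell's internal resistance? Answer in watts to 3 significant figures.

r is in series with the load, so it carries the full circuit current — the loss in it is I²r.
I = ε / (r + R) = 9.00 / (0.309 + 6.72) = 1.280 A
P_int = I² r = (1.280)² × 0.309 = 0.5066 W

0.507 W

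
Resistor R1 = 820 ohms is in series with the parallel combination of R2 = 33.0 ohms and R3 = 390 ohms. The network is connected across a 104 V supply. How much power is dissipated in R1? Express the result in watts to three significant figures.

12.3 W

Collapse R2‖R3 to a single equivalent, reducing the network to two series elements.
R_p = (33.0×390)/(33.0+390) = 30.43 Ω
R_total = 820 + 30.43 = 850.4 Ω
I = V / R_total = 104 / 850.4 = 0.1223 A
R1 carries the full series current, so P = I²R.
P_R1 = (0.1223)² × 820 = 12.26 W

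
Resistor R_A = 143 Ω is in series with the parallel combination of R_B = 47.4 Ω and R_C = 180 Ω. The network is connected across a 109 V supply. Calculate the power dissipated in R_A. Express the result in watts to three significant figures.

52.1 W

First combine the parallel branches into one equivalent R_p, then R_A + R_p is a series pair.
R_p = (47.4×180)/(47.4+180) = 37.52 Ω
R_total = 143 + 37.52 = 180.5 Ω
I = V / R_total = 109 / 180.5 = 0.6038 A
R_A is in the main series path, so its power is I²R_A.
P_R_A = (0.6038)² × 143 = 52.14 W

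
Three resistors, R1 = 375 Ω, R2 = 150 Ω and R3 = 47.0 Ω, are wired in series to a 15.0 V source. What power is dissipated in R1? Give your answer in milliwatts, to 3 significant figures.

Series elements share the same current, so find I first, then use P = I²R.
R_total = 375 + 150 + 47.0 = 572.0 Ω
I = V / R_total = 15.0 / 572.0 = 0.02622 A
P_R1 = I² × R1 = (0.02622)² × 375 = 0.2579 W

258 mW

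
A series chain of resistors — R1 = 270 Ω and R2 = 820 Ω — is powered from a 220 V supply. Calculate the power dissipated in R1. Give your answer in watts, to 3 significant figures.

11.0 W

Every series element carries the same I. Get I from the total resistance, then P = I² × R1.
R_total = 270 + 820 = 1090 Ω
I = V / R_total = 220 / 1090 = 0.2018 A
P_R1 = I² × R1 = (0.2018)² × 270 = 11.00 W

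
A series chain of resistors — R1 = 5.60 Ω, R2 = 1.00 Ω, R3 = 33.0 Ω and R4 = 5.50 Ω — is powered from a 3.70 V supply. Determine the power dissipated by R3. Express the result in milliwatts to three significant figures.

In a series string the same current flows through every resistor — find that current, then P = I²R for the one we want.
R_total = 5.60 + 1.00 + 33.0 + 5.50 = 45.10 Ω
I = V / R_total = 3.70 / 45.10 = 0.08204 A
P_R3 = I² × R3 = (0.08204)² × 33.0 = 0.2221 W

222 mW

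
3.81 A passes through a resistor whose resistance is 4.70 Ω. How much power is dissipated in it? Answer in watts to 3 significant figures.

With I and R stated, P = I²R applies in one step.
P = (3.810 A)² × 4.70 Ω = 68.23 W

68.2 W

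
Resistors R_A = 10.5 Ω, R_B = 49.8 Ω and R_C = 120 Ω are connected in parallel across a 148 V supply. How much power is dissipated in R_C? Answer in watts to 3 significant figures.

183 W

Each parallel branch sees the full supply voltage, so P = V²/R applies directly to the target branch.
P_R_C = V² / R_C = (148)² / 120 Ω = 182.5 W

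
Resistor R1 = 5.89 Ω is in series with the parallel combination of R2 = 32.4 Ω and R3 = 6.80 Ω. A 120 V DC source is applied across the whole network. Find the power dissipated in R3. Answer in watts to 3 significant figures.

505 W

Collapse R2‖R3 to a single equivalent, reducing the network to two series elements.
R_p = (32.4×6.80)/(32.4+6.80) = 5.620 Ω
R_total = 5.89 + 5.620 = 11.51 Ω
I = V / R_total = 120 / 11.51 = 10.43 A
Voltage across the parallel pair: V_p = I × R_p = 10.43 × 5.620 = 58.59 V
With V_p across R3, its power is V_p²/R3.
P_R3 = (58.59)² / 6.80 = 504.9 W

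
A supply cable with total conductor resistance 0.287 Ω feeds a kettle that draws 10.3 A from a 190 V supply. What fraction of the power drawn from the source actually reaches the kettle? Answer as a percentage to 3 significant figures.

98.4 %

The supply cable carries the full 10.3 A.
P_line = I² R_line = (10.30)² × 0.287 = 30.45 W
P_source = V I = 190 × 10.30 = 1957 W; P_load = 1927 W
η = P_load / P_source = 1927 / 1957 = 0.9844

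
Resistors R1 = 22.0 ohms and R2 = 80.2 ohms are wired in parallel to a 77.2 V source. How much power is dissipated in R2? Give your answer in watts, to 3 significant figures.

74.3 W

The supply voltage appears across each parallel branch — just use P = V²/R2.
P_R2 = V² / R2 = (77.2)² / 80.2 Ω = 74.31 W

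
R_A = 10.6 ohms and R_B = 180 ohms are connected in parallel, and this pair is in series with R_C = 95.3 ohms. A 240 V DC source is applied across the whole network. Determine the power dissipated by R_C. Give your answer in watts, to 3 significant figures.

495 W

Collapse the R_A‖R_B pair into one equivalent R_p; then R_p and R_C form a series string.
R_p = (10.6×180)/(10.6+180) = 10.01 Ω
R_total = R_p + 95.3 = 10.01 + 95.3 = 105.3 Ω
I = V / R_total = 240 / 105.3 = 2.279 A
R_C carries the full series current, so P = I²R.
P_R_C = (2.279)² × 95.3 = 495.0 W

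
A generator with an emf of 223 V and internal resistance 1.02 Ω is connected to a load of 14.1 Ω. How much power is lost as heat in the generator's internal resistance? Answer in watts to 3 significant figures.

222 W

r is in series with the load, so it carries the full circuit current — the loss in it is I²r.
I = ε / (r + R) = 223 / (1.02 + 14.1) = 14.75 A
P_int = I² r = (14.75)² × 1.02 = 221.9 W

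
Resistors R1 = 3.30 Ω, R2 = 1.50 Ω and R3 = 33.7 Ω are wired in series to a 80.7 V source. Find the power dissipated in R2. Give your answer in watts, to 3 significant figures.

Since the resistors are in series they all carry the loop current I = V/R_total; the power in any one is I²R.
R_total = 3.30 + 1.50 + 33.7 = 38.50 Ω
I = V / R_total = 80.7 / 38.50 = 2.096 A
P_R2 = I² × R2 = (2.096)² × 1.50 = 6.590 W

6.59 W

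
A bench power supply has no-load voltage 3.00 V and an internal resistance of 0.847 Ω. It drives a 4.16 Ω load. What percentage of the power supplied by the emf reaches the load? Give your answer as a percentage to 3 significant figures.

83.1 %

Efficiency is P_load / P_total. With a series r and R sharing the same I, P = I²R for each, so η = R/(R+r).
η = R / (R + r) = 4.16 / (4.16 + 0.847) = 0.8308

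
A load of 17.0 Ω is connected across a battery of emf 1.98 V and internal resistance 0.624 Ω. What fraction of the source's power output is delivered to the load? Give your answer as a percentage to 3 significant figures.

The source delivers εI, of which I²R reaches the load and I²r is lost; since I is common, η = R/(R+r).
η = R / (R + r) = 17.0 / (17.0 + 0.624) = 0.9646

96.5 %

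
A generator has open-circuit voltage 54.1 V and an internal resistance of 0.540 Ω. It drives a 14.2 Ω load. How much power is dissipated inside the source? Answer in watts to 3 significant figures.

r is in series with the load, so it carries the full circuit current — the loss in it is I²r.
I = ε / (r + R) = 54.1 / (0.540 + 14.2) = 3.670 A
P_int = I² r = (3.670)² × 0.540 = 7.274 W

7.27 W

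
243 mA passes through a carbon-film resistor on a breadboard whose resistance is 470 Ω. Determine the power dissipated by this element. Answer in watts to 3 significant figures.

The current through and the resistance of the element are both given; use P = I²R.
P = (0.2430 A)² × 470 Ω = 27.75 W

27.8 W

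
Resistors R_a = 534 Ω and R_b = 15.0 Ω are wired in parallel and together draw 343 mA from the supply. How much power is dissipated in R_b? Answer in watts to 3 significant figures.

1.67 W

We need the common branch voltage; get it from I_total × R_eq, then P = V²/R for the branch.
1/R_eq = 1/534 + 1/15.0 ⇒ R_eq = 14.59 Ω
V = I_total × R_eq = 0.3430 × 14.59 = 5.004 V
P_R_b = V² / R_b = (5.004)² / 15.0 = 1.670 W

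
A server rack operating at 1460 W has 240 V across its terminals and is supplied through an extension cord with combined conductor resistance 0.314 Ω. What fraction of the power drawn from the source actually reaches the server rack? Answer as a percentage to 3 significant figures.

99.2 %

I = P / V = 1460 / 240 = 6.083 A through the extension cord.
P_line = I² R_line = (6.083)² × 0.314 = 11.62 W
P_source = P_load + P_line = 1460 + 11.62 = 1472 W
η = P_load / P_source = 1460 / 1472 = 0.9921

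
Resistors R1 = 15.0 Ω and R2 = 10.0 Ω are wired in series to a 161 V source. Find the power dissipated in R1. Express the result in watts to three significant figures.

622 W

Series elements share the same current, so find I first, then use P = I²R.
R_total = 15.0 + 10.0 = 25.00 Ω
I = V / R_total = 161 / 25.00 = 6.440 A
P_R1 = I² × R1 = (6.440)² × 15.0 = 622.1 W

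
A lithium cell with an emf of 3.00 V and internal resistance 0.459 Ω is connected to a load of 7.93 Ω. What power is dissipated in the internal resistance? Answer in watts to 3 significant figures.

0.0587 W

The internal resistance carries the same current as the load; P_int = I²r.
I = ε / (r + R) = 3.00 / (0.459 + 7.93) = 0.3576 A
P_int = I² r = (0.3576)² × 0.459 = 0.05870 W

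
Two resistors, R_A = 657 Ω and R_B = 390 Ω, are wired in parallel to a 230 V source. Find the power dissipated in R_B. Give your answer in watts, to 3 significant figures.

136 W

The supply voltage appears across each parallel branch — just use P = V²/R_B.
P_R_B = V² / R_B = (230)² / 390 Ω = 135.6 W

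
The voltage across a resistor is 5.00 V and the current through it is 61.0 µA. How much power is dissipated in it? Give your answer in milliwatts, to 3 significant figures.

0.305 mW

With V and I both given, power follows immediately from P = V I.
P = 5.00 V × 0.00006100 A = 0.0003050 W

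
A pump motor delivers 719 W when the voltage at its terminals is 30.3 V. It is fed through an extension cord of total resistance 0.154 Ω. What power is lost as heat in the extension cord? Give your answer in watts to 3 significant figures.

The extension cord is a series resistance carrying the load current; its dissipation is I²R_line.
I = P / V = 719 / 30.3 = 23.73 A through the extension cord.
P_line = I² R_line = (23.73)² × 0.154 = 86.71 W

86.7 W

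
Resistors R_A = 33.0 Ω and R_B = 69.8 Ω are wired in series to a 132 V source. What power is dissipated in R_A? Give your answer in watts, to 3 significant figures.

54.4 W

The current is common to all series resistors; compute it, then apply P = I²R for the target.
R_total = 33.0 + 69.8 = 102.8 Ω
I = V / R_total = 132 / 102.8 = 1.284 A
P_R_A = I² × R_A = (1.284)² × 33.0 = 54.41 W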